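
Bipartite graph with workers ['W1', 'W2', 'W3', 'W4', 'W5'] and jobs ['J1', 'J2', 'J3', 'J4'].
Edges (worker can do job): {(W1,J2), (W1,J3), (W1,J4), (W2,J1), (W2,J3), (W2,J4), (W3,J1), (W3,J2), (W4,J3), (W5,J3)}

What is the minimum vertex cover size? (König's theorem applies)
Minimum vertex cover size = 4

By König's theorem: in bipartite graphs,
min vertex cover = max matching = 4

Maximum matching has size 4, so minimum vertex cover also has size 4.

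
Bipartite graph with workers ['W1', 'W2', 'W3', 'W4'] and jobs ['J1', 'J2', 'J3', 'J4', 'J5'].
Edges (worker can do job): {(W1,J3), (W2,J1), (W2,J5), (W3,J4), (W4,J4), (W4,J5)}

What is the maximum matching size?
Maximum matching size = 4

Maximum matching: {(W1,J3), (W2,J1), (W3,J4), (W4,J5)}
Size: 4

This assigns 4 workers to 4 distinct jobs.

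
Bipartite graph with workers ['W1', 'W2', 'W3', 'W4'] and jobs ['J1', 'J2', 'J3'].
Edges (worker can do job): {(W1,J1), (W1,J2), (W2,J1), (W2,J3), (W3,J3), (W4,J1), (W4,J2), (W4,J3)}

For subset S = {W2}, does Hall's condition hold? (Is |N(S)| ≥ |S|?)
Yes: |N(S)| = 2, |S| = 1

Subset S = {W2}
Neighbors N(S) = {J1, J3}

|N(S)| = 2, |S| = 1
Hall's condition: |N(S)| ≥ |S| is satisfied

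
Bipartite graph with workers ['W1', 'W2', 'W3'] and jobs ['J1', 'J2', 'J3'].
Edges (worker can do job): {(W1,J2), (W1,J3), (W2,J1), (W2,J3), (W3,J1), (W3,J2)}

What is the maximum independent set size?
Maximum independent set = 3

By König's theorem:
- Min vertex cover = Max matching = 3
- Max independent set = Total vertices - Min vertex cover
- Max independent set = 6 - 3 = 3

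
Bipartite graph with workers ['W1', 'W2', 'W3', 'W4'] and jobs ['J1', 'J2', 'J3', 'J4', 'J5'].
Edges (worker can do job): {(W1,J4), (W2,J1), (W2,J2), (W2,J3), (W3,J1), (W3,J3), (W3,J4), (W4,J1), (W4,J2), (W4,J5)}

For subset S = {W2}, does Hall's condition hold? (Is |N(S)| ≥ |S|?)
Yes: |N(S)| = 3, |S| = 1

Subset S = {W2}
Neighbors N(S) = {J1, J2, J3}

|N(S)| = 3, |S| = 1
Hall's condition: |N(S)| ≥ |S| is satisfied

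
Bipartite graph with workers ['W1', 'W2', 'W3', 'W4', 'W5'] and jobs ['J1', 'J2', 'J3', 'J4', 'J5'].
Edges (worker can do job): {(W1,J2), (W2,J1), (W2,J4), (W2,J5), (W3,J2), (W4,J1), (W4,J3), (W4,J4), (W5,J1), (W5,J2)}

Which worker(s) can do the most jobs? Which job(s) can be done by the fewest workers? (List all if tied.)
Most versatile: W2, W4 (3 jobs); Least covered: J3, J5 (1 workers)

Worker degrees (jobs they can do): W1:1, W2:3, W3:1, W4:3, W5:2
Job degrees (workers who can do it): J1:3, J2:3, J3:1, J4:2, J5:1

Maximum worker degree is 3, achieved by: W2, W4
Minimum job degree is 1, achieved by: J3, J5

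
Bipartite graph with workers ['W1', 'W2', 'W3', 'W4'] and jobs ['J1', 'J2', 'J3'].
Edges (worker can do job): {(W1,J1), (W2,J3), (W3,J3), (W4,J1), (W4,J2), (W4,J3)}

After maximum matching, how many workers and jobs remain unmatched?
Unmatched: 1 workers, 0 jobs

Maximum matching size: 3
Workers: 4 total, 3 matched, 1 unmatched
Jobs: 3 total, 3 matched, 0 unmatched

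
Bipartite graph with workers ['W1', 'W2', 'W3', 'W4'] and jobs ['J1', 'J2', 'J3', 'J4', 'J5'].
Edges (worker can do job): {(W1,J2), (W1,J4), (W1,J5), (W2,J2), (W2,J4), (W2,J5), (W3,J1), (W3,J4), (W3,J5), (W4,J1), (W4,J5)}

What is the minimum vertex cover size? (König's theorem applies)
Minimum vertex cover size = 4

By König's theorem: in bipartite graphs,
min vertex cover = max matching = 4

Maximum matching has size 4, so minimum vertex cover also has size 4.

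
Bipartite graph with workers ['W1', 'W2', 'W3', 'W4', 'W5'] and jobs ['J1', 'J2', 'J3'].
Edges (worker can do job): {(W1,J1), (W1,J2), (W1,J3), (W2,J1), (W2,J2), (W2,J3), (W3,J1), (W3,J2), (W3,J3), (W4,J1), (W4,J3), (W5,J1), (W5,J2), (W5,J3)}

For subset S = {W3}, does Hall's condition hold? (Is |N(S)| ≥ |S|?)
Yes: |N(S)| = 3, |S| = 1

Subset S = {W3}
Neighbors N(S) = {J1, J2, J3}

|N(S)| = 3, |S| = 1
Hall's condition: |N(S)| ≥ |S| is satisfied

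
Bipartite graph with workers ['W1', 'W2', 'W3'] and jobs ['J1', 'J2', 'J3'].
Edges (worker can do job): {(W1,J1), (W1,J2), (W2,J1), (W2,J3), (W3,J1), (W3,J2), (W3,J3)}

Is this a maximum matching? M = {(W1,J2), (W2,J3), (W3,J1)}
Yes, size 3 is maximum

Proposed matching has size 3.
Maximum matching size for this graph: 3.

This is a maximum matching.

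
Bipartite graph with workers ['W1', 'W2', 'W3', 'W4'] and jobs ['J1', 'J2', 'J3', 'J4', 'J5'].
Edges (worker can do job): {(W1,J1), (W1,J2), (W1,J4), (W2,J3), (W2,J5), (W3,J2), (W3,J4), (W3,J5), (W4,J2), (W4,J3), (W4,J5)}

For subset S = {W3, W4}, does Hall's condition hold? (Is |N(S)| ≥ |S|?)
Yes: |N(S)| = 4, |S| = 2

Subset S = {W3, W4}
Neighbors N(S) = {J2, J3, J4, J5}

|N(S)| = 4, |S| = 2
Hall's condition: |N(S)| ≥ |S| is satisfied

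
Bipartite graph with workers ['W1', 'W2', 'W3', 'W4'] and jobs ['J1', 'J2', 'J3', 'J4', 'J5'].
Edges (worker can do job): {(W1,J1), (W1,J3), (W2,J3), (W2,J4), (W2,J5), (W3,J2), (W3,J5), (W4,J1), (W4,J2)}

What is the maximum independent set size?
Maximum independent set = 5

By König's theorem:
- Min vertex cover = Max matching = 4
- Max independent set = Total vertices - Min vertex cover
- Max independent set = 9 - 4 = 5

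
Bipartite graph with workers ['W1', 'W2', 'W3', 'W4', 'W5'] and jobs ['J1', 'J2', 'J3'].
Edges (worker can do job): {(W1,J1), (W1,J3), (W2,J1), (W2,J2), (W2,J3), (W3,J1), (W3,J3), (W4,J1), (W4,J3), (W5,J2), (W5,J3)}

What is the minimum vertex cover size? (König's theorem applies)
Minimum vertex cover size = 3

By König's theorem: in bipartite graphs,
min vertex cover = max matching = 3

Maximum matching has size 3, so minimum vertex cover also has size 3.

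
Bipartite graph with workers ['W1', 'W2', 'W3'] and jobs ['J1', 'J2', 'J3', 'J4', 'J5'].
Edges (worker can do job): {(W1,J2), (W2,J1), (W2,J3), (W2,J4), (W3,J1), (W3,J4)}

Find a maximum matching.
Matching: {(W1,J2), (W2,J3), (W3,J4)}

Maximum matching (size 3):
  W1 → J2
  W2 → J3
  W3 → J4

Each worker is assigned to at most one job, and each job to at most one worker.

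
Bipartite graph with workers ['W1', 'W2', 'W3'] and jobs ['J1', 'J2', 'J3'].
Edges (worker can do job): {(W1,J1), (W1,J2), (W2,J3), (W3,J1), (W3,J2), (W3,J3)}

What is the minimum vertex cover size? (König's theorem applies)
Minimum vertex cover size = 3

By König's theorem: in bipartite graphs,
min vertex cover = max matching = 3

Maximum matching has size 3, so minimum vertex cover also has size 3.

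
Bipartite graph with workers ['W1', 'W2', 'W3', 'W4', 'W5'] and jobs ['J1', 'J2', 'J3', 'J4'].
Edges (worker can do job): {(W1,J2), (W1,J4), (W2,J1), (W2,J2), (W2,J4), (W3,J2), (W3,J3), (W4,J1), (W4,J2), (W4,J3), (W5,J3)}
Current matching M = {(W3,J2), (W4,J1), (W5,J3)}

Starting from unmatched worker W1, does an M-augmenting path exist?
Yes: W1 → J4

An M-augmenting path alternates non-matching / matching edges, starting and ending at unmatched vertices.
Path: W1 → J4
(J4 is unmatched in M, so the path is augmenting.)
Flipping edges along this path would increase |M| from 3 to 4.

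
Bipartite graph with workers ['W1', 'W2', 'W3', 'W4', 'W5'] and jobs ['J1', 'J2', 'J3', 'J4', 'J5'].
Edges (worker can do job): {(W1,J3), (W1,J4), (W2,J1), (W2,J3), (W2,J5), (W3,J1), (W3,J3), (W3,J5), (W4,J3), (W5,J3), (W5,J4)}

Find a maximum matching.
Matching: {(W2,J1), (W3,J5), (W4,J3), (W5,J4)}

Maximum matching (size 4):
  W2 → J1
  W3 → J5
  W4 → J3
  W5 → J4

Each worker is assigned to at most one job, and each job to at most one worker.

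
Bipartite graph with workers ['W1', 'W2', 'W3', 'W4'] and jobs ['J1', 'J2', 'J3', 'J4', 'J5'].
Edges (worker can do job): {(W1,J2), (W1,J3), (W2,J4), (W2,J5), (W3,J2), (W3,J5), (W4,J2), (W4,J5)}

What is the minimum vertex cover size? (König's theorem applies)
Minimum vertex cover size = 4

By König's theorem: in bipartite graphs,
min vertex cover = max matching = 4

Maximum matching has size 4, so minimum vertex cover also has size 4.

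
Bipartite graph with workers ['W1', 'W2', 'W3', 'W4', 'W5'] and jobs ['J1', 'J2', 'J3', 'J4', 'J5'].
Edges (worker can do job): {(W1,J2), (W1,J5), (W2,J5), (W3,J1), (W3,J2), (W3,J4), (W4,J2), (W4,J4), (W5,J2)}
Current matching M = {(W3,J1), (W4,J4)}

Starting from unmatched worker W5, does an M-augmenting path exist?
Yes: W5 → J2

An M-augmenting path alternates non-matching / matching edges, starting and ending at unmatched vertices.
Path: W5 → J2
(J2 is unmatched in M, so the path is augmenting.)
Flipping edges along this path would increase |M| from 2 to 3.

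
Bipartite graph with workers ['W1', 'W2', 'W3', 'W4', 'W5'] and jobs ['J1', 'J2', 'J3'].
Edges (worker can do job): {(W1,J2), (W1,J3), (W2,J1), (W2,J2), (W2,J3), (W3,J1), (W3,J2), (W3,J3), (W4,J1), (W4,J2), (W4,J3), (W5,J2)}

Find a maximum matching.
Matching: {(W3,J1), (W4,J3), (W5,J2)}

Maximum matching (size 3):
  W3 → J1
  W4 → J3
  W5 → J2

Each worker is assigned to at most one job, and each job to at most one worker.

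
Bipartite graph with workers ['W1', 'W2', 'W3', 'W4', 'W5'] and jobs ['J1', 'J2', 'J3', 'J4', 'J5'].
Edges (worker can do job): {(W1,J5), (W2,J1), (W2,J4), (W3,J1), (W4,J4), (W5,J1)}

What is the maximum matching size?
Maximum matching size = 3

Maximum matching: {(W1,J5), (W3,J1), (W4,J4)}
Size: 3

This assigns 3 workers to 3 distinct jobs.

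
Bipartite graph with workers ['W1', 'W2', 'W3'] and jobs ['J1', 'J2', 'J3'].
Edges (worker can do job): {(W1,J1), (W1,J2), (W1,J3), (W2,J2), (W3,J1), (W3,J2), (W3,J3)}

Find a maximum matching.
Matching: {(W1,J1), (W2,J2), (W3,J3)}

Maximum matching (size 3):
  W1 → J1
  W2 → J2
  W3 → J3

Each worker is assigned to at most one job, and each job to at most one worker.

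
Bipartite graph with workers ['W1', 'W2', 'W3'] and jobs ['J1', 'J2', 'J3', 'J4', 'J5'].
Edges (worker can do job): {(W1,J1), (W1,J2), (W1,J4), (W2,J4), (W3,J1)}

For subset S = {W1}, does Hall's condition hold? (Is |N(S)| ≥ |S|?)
Yes: |N(S)| = 3, |S| = 1

Subset S = {W1}
Neighbors N(S) = {J1, J2, J4}

|N(S)| = 3, |S| = 1
Hall's condition: |N(S)| ≥ |S| is satisfied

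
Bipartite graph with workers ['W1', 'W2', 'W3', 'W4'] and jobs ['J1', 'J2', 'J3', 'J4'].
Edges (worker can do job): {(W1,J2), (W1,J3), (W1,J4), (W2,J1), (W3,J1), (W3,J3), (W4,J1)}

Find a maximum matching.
Matching: {(W1,J4), (W3,J3), (W4,J1)}

Maximum matching (size 3):
  W1 → J4
  W3 → J3
  W4 → J1

Each worker is assigned to at most one job, and each job to at most one worker.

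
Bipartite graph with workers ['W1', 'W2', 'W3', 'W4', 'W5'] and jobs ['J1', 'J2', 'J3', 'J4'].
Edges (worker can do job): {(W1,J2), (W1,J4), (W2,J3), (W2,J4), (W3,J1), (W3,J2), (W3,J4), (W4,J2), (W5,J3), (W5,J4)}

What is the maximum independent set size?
Maximum independent set = 5

By König's theorem:
- Min vertex cover = Max matching = 4
- Max independent set = Total vertices - Min vertex cover
- Max independent set = 9 - 4 = 5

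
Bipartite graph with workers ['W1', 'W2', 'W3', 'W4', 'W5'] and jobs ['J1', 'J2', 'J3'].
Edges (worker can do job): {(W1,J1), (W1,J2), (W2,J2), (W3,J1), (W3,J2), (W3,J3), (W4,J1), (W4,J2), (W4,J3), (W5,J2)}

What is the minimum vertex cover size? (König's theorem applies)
Minimum vertex cover size = 3

By König's theorem: in bipartite graphs,
min vertex cover = max matching = 3

Maximum matching has size 3, so minimum vertex cover also has size 3.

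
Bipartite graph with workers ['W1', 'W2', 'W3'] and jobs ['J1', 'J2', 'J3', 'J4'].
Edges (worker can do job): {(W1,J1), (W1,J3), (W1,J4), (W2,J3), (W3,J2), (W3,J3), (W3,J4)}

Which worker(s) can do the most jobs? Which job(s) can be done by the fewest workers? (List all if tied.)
Most versatile: W1, W3 (3 jobs); Least covered: J1, J2 (1 workers)

Worker degrees (jobs they can do): W1:3, W2:1, W3:3
Job degrees (workers who can do it): J1:1, J2:1, J3:3, J4:2

Maximum worker degree is 3, achieved by: W1, W3
Minimum job degree is 1, achieved by: J1, J2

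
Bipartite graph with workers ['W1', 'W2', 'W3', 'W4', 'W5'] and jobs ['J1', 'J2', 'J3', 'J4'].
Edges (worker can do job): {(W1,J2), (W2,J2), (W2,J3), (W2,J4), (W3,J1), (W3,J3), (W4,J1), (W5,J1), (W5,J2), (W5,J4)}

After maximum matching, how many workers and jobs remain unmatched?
Unmatched: 1 workers, 0 jobs

Maximum matching size: 4
Workers: 5 total, 4 matched, 1 unmatched
Jobs: 4 total, 4 matched, 0 unmatched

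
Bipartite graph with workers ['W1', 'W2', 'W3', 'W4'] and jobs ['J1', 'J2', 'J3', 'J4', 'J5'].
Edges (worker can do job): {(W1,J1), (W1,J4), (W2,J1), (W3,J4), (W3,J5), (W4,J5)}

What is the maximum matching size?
Maximum matching size = 3

Maximum matching: {(W1,J1), (W3,J4), (W4,J5)}
Size: 3

This assigns 3 workers to 3 distinct jobs.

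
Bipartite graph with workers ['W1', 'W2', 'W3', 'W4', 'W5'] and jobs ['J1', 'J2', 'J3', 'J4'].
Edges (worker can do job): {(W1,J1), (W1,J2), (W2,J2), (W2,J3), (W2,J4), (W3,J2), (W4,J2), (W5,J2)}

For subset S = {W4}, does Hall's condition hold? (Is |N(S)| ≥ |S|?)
Yes: |N(S)| = 1, |S| = 1

Subset S = {W4}
Neighbors N(S) = {J2}

|N(S)| = 1, |S| = 1
Hall's condition: |N(S)| ≥ |S| is satisfied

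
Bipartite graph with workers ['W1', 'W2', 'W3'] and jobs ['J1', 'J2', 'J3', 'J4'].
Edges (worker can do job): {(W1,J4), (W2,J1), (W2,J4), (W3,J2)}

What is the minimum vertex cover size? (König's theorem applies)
Minimum vertex cover size = 3

By König's theorem: in bipartite graphs,
min vertex cover = max matching = 3

Maximum matching has size 3, so minimum vertex cover also has size 3.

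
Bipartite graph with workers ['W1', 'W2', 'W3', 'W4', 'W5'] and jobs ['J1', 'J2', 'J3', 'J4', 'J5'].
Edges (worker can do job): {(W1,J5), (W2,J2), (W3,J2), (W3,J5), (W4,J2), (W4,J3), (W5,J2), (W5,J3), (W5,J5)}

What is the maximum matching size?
Maximum matching size = 3

Maximum matching: {(W3,J5), (W4,J2), (W5,J3)}
Size: 3

This assigns 3 workers to 3 distinct jobs.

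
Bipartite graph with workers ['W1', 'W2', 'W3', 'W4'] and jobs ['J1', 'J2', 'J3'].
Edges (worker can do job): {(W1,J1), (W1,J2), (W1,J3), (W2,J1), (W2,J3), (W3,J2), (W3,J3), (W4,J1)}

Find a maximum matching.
Matching: {(W1,J3), (W3,J2), (W4,J1)}

Maximum matching (size 3):
  W1 → J3
  W3 → J2
  W4 → J1

Each worker is assigned to at most one job, and each job to at most one worker.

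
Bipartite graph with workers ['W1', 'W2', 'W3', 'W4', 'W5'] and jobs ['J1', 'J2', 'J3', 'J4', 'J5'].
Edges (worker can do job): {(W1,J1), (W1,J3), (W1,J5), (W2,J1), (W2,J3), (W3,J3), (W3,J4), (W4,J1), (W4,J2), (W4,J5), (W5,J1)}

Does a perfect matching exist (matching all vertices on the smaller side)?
Yes, perfect matching exists (size 5)

Perfect matching: {(W1,J5), (W2,J3), (W3,J4), (W4,J2), (W5,J1)}
All 5 vertices on the smaller side are matched.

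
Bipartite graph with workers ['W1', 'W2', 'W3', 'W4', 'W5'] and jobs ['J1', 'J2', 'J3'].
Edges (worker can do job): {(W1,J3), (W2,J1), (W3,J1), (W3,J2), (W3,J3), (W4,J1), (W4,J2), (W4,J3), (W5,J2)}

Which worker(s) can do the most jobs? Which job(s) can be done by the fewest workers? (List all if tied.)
Most versatile: W3, W4 (3 jobs); Least covered: J1, J2, J3 (3 workers)

Worker degrees (jobs they can do): W1:1, W2:1, W3:3, W4:3, W5:1
Job degrees (workers who can do it): J1:3, J2:3, J3:3

Maximum worker degree is 3, achieved by: W3, W4
Minimum job degree is 3, achieved by: J1, J2, J3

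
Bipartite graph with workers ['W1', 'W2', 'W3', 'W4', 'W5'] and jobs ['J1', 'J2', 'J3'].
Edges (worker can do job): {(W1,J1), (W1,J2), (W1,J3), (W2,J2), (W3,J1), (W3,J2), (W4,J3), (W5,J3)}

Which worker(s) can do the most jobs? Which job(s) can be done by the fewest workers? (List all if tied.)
Most versatile: W1 (3 jobs); Least covered: J1 (2 workers)

Worker degrees (jobs they can do): W1:3, W2:1, W3:2, W4:1, W5:1
Job degrees (workers who can do it): J1:2, J2:3, J3:3

Maximum worker degree is 3, achieved by: W1
Minimum job degree is 2, achieved by: J1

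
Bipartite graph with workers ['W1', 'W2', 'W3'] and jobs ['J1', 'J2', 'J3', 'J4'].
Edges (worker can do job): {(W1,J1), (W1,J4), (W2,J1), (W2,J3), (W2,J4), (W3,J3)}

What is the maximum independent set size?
Maximum independent set = 4

By König's theorem:
- Min vertex cover = Max matching = 3
- Max independent set = Total vertices - Min vertex cover
- Max independent set = 7 - 3 = 4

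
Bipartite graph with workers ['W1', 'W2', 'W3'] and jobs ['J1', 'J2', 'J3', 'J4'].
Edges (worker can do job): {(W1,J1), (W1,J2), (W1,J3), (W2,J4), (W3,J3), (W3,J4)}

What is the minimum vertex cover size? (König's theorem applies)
Minimum vertex cover size = 3

By König's theorem: in bipartite graphs,
min vertex cover = max matching = 3

Maximum matching has size 3, so minimum vertex cover also has size 3.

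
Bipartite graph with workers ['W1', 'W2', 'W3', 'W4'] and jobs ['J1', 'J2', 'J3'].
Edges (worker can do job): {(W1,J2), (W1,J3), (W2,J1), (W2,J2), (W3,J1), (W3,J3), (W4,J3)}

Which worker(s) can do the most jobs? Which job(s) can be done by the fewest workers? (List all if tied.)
Most versatile: W1, W2, W3 (2 jobs); Least covered: J1, J2 (2 workers)

Worker degrees (jobs they can do): W1:2, W2:2, W3:2, W4:1
Job degrees (workers who can do it): J1:2, J2:2, J3:3

Maximum worker degree is 2, achieved by: W1, W2, W3
Minimum job degree is 2, achieved by: J1, J2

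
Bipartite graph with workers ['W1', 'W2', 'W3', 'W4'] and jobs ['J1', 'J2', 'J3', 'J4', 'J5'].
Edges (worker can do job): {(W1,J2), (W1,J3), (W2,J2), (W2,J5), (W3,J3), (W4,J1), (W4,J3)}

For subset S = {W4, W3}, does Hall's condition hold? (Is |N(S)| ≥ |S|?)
Yes: |N(S)| = 2, |S| = 2

Subset S = {W4, W3}
Neighbors N(S) = {J1, J3}

|N(S)| = 2, |S| = 2
Hall's condition: |N(S)| ≥ |S| is satisfied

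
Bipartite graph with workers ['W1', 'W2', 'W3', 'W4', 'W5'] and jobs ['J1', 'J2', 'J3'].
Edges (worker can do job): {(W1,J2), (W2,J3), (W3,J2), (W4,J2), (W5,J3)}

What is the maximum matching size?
Maximum matching size = 2

Maximum matching: {(W3,J2), (W5,J3)}
Size: 2

This assigns 2 workers to 2 distinct jobs.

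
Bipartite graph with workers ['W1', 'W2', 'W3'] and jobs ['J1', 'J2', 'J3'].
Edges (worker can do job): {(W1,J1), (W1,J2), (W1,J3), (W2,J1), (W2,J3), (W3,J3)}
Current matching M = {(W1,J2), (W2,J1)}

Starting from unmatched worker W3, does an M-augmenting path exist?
Yes: W3 → J3

An M-augmenting path alternates non-matching / matching edges, starting and ending at unmatched vertices.
Path: W3 → J3
(J3 is unmatched in M, so the path is augmenting.)
Flipping edges along this path would increase |M| from 2 to 3.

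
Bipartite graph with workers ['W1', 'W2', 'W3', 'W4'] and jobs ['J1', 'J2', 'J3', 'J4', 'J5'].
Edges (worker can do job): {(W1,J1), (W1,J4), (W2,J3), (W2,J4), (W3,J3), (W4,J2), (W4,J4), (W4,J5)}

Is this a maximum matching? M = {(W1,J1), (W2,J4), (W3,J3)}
No, size 3 is not maximum

Proposed matching has size 3.
Maximum matching size for this graph: 4.

This is NOT maximum - can be improved to size 4.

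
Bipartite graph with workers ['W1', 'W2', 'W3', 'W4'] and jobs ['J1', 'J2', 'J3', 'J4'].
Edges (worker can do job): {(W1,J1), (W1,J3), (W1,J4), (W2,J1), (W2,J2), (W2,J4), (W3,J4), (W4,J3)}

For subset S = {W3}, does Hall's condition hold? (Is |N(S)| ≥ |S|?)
Yes: |N(S)| = 1, |S| = 1

Subset S = {W3}
Neighbors N(S) = {J4}

|N(S)| = 1, |S| = 1
Hall's condition: |N(S)| ≥ |S| is satisfied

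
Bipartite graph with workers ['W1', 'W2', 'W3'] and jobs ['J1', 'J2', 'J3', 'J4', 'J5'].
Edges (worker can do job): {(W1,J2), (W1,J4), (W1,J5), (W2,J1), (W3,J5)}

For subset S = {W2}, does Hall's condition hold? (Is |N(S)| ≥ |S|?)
Yes: |N(S)| = 1, |S| = 1

Subset S = {W2}
Neighbors N(S) = {J1}

|N(S)| = 1, |S| = 1
Hall's condition: |N(S)| ≥ |S| is satisfied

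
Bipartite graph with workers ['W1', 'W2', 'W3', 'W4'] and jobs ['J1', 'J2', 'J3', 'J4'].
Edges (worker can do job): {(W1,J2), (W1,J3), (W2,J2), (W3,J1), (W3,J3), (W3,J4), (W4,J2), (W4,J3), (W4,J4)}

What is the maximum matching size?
Maximum matching size = 4

Maximum matching: {(W1,J3), (W2,J2), (W3,J1), (W4,J4)}
Size: 4

This assigns 4 workers to 4 distinct jobs.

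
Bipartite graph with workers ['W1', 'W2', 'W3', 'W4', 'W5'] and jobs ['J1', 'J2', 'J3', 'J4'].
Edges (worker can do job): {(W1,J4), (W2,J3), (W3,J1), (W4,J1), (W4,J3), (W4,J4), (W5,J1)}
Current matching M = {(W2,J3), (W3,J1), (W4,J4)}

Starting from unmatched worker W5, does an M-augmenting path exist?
No augmenting path from W5

Alternating search from W5 reaches jobs: {J1}.
Every reachable job is already matched in M, and following those matched edges back to workers exposes no further unvisited jobs.
No M-augmenting path from W5 exists.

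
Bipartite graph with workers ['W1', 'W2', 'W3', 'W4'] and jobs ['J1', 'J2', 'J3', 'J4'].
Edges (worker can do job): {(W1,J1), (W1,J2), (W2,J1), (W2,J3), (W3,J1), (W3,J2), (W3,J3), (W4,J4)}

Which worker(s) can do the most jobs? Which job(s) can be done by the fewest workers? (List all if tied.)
Most versatile: W3 (3 jobs); Least covered: J4 (1 workers)

Worker degrees (jobs they can do): W1:2, W2:2, W3:3, W4:1
Job degrees (workers who can do it): J1:3, J2:2, J3:2, J4:1

Maximum worker degree is 3, achieved by: W3
Minimum job degree is 1, achieved by: J4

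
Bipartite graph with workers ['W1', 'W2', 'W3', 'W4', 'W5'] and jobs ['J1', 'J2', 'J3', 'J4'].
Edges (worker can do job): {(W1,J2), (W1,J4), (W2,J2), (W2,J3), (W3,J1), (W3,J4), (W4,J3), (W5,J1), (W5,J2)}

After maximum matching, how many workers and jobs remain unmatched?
Unmatched: 1 workers, 0 jobs

Maximum matching size: 4
Workers: 5 total, 4 matched, 1 unmatched
Jobs: 4 total, 4 matched, 0 unmatched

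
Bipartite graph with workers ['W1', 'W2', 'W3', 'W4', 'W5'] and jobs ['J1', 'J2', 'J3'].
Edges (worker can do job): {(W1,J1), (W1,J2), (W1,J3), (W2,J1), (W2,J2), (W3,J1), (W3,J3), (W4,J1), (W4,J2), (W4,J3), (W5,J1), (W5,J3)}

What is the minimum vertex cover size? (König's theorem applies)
Minimum vertex cover size = 3

By König's theorem: in bipartite graphs,
min vertex cover = max matching = 3

Maximum matching has size 3, so minimum vertex cover also has size 3.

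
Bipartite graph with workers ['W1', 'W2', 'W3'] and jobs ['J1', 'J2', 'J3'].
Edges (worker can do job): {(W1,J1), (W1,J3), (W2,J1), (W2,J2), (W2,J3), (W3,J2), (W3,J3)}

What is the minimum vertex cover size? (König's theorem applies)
Minimum vertex cover size = 3

By König's theorem: in bipartite graphs,
min vertex cover = max matching = 3

Maximum matching has size 3, so minimum vertex cover also has size 3.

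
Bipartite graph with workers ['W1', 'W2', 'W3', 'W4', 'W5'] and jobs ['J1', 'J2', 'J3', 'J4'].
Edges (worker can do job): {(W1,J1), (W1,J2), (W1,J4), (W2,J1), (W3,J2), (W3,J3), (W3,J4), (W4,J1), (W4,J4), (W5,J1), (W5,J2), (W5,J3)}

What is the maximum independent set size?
Maximum independent set = 5

By König's theorem:
- Min vertex cover = Max matching = 4
- Max independent set = Total vertices - Min vertex cover
- Max independent set = 9 - 4 = 5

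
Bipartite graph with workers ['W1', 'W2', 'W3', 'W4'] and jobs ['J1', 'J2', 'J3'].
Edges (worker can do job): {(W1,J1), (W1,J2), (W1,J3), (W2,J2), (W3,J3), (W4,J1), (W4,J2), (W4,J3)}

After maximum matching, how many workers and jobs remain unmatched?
Unmatched: 1 workers, 0 jobs

Maximum matching size: 3
Workers: 4 total, 3 matched, 1 unmatched
Jobs: 3 total, 3 matched, 0 unmatched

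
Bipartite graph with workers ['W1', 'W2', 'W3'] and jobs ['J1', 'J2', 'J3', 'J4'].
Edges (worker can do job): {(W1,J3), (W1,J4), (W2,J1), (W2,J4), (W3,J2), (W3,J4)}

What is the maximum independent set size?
Maximum independent set = 4

By König's theorem:
- Min vertex cover = Max matching = 3
- Max independent set = Total vertices - Min vertex cover
- Max independent set = 7 - 3 = 4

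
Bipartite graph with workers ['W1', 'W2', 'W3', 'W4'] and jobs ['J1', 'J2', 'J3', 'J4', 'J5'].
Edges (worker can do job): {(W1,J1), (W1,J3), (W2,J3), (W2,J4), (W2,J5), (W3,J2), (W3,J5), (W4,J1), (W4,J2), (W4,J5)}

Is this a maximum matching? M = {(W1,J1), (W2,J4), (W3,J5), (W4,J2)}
Yes, size 4 is maximum

Proposed matching has size 4.
Maximum matching size for this graph: 4.

This is a maximum matching.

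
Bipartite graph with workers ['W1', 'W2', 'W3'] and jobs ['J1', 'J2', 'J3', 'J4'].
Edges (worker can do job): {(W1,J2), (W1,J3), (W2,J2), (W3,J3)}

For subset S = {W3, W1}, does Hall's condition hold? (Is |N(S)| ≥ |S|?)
Yes: |N(S)| = 2, |S| = 2

Subset S = {W3, W1}
Neighbors N(S) = {J2, J3}

|N(S)| = 2, |S| = 2
Hall's condition: |N(S)| ≥ |S| is satisfied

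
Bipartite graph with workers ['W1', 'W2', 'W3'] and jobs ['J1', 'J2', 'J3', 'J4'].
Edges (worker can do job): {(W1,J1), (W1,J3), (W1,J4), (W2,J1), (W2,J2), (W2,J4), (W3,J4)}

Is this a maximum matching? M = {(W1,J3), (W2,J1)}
No, size 2 is not maximum

Proposed matching has size 2.
Maximum matching size for this graph: 3.

This is NOT maximum - can be improved to size 3.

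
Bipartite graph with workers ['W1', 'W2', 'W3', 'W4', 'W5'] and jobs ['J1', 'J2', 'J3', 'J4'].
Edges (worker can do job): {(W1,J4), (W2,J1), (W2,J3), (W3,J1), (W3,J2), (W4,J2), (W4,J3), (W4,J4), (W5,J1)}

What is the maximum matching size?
Maximum matching size = 4

Maximum matching: {(W2,J3), (W3,J2), (W4,J4), (W5,J1)}
Size: 4

This assigns 4 workers to 4 distinct jobs.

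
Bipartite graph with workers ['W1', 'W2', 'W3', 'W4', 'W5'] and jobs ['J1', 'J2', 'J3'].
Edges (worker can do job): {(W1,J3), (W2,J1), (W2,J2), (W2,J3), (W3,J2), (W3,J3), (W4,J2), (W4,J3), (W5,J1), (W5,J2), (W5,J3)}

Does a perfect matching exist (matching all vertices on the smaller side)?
Yes, perfect matching exists (size 3)

Perfect matching: {(W2,J1), (W3,J2), (W5,J3)}
All 3 vertices on the smaller side are matched.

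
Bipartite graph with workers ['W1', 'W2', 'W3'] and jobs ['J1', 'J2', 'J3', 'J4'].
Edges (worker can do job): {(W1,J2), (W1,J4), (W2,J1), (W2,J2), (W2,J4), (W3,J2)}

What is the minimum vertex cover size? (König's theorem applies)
Minimum vertex cover size = 3

By König's theorem: in bipartite graphs,
min vertex cover = max matching = 3

Maximum matching has size 3, so minimum vertex cover also has size 3.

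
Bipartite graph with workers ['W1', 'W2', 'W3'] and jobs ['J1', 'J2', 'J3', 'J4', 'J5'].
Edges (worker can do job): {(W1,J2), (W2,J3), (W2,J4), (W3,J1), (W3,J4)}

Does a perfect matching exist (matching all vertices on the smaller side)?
Yes, perfect matching exists (size 3)

Perfect matching: {(W1,J2), (W2,J3), (W3,J1)}
All 3 vertices on the smaller side are matched.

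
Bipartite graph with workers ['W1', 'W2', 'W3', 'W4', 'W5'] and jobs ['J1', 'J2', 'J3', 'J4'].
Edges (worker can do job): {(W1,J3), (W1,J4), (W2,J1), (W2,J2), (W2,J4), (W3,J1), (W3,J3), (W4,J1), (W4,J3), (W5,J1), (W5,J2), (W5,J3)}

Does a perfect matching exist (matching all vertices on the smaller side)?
Yes, perfect matching exists (size 4)

Perfect matching: {(W1,J4), (W2,J2), (W3,J1), (W5,J3)}
All 4 vertices on the smaller side are matched.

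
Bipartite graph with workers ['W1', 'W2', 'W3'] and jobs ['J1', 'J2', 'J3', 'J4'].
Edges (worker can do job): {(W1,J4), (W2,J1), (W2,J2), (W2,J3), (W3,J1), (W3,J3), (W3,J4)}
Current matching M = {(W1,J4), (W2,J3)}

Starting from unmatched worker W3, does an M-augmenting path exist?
Yes: W3 → J1

An M-augmenting path alternates non-matching / matching edges, starting and ending at unmatched vertices.
Path: W3 → J1
(J1 is unmatched in M, so the path is augmenting.)
Flipping edges along this path would increase |M| from 2 to 3.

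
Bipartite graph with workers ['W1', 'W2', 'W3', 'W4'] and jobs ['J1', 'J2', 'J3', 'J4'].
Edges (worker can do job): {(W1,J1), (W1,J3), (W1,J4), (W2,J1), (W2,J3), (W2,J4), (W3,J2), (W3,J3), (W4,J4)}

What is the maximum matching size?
Maximum matching size = 4

Maximum matching: {(W1,J1), (W2,J3), (W3,J2), (W4,J4)}
Size: 4

This assigns 4 workers to 4 distinct jobs.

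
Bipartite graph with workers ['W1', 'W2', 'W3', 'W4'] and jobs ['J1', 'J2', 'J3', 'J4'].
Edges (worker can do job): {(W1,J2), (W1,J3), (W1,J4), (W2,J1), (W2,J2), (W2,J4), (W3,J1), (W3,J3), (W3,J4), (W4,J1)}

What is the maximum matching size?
Maximum matching size = 4

Maximum matching: {(W1,J3), (W2,J2), (W3,J4), (W4,J1)}
Size: 4

This assigns 4 workers to 4 distinct jobs.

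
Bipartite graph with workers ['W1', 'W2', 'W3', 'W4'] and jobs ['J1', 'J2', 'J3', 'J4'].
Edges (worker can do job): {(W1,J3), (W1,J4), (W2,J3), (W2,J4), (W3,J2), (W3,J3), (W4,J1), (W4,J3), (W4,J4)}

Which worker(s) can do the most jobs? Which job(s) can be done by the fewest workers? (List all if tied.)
Most versatile: W4 (3 jobs); Least covered: J1, J2 (1 workers)

Worker degrees (jobs they can do): W1:2, W2:2, W3:2, W4:3
Job degrees (workers who can do it): J1:1, J2:1, J3:4, J4:3

Maximum worker degree is 3, achieved by: W4
Minimum job degree is 1, achieved by: J1, J2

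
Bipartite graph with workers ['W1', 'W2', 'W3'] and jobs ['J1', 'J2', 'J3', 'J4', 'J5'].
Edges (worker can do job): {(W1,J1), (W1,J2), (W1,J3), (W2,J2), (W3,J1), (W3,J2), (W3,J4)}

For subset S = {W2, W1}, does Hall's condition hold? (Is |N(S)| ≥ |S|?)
Yes: |N(S)| = 3, |S| = 2

Subset S = {W2, W1}
Neighbors N(S) = {J1, J2, J3}

|N(S)| = 3, |S| = 2
Hall's condition: |N(S)| ≥ |S| is satisfied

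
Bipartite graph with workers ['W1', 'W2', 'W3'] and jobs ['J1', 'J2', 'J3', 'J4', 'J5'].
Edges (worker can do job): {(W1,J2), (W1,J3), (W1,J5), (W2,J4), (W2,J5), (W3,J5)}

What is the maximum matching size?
Maximum matching size = 3

Maximum matching: {(W1,J2), (W2,J4), (W3,J5)}
Size: 3

This assigns 3 workers to 3 distinct jobs.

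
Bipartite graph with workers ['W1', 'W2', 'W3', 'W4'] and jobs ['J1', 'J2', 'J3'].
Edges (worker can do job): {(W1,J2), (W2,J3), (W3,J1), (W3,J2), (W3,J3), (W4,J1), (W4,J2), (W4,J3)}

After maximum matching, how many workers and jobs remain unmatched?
Unmatched: 1 workers, 0 jobs

Maximum matching size: 3
Workers: 4 total, 3 matched, 1 unmatched
Jobs: 3 total, 3 matched, 0 unmatched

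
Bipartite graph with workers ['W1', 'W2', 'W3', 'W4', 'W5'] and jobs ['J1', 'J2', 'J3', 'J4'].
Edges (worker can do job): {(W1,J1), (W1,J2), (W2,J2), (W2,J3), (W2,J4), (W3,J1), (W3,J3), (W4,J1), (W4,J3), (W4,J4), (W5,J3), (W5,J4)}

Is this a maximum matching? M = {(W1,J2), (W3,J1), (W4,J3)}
No, size 3 is not maximum

Proposed matching has size 3.
Maximum matching size for this graph: 4.

This is NOT maximum - can be improved to size 4.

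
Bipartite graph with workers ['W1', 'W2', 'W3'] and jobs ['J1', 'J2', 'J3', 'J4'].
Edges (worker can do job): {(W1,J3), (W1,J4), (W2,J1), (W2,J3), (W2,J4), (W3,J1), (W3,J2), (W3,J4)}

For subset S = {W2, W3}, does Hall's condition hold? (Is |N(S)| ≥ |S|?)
Yes: |N(S)| = 4, |S| = 2

Subset S = {W2, W3}
Neighbors N(S) = {J1, J2, J3, J4}

|N(S)| = 4, |S| = 2
Hall's condition: |N(S)| ≥ |S| is satisfied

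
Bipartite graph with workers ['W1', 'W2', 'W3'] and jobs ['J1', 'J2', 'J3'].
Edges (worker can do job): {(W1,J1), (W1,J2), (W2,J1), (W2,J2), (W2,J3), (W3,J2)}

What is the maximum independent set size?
Maximum independent set = 3

By König's theorem:
- Min vertex cover = Max matching = 3
- Max independent set = Total vertices - Min vertex cover
- Max independent set = 6 - 3 = 3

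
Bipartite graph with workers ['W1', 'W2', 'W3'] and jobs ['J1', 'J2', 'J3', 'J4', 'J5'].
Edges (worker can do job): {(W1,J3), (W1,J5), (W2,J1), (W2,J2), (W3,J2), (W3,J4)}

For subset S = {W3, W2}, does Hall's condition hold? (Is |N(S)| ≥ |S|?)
Yes: |N(S)| = 3, |S| = 2

Subset S = {W3, W2}
Neighbors N(S) = {J1, J2, J4}

|N(S)| = 3, |S| = 2
Hall's condition: |N(S)| ≥ |S| is satisfied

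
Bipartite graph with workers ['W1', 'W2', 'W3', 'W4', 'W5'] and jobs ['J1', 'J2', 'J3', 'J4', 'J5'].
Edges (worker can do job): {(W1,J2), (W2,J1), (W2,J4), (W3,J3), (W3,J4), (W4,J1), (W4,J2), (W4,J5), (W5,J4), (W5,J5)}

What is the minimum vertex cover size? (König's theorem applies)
Minimum vertex cover size = 5

By König's theorem: in bipartite graphs,
min vertex cover = max matching = 5

Maximum matching has size 5, so minimum vertex cover also has size 5.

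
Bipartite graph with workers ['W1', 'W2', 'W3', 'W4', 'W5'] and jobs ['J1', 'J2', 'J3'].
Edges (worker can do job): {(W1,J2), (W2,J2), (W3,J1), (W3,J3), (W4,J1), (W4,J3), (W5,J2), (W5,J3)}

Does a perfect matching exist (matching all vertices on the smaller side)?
Yes, perfect matching exists (size 3)

Perfect matching: {(W3,J3), (W4,J1), (W5,J2)}
All 3 vertices on the smaller side are matched.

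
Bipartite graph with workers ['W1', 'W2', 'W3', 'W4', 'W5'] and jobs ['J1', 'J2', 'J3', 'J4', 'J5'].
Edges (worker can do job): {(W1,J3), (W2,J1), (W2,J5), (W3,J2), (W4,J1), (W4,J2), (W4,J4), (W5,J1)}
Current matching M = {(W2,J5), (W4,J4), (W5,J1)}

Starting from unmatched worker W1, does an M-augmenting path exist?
Yes: W1 → J3

An M-augmenting path alternates non-matching / matching edges, starting and ending at unmatched vertices.
Path: W1 → J3
(J3 is unmatched in M, so the path is augmenting.)
Flipping edges along this path would increase |M| from 3 to 4.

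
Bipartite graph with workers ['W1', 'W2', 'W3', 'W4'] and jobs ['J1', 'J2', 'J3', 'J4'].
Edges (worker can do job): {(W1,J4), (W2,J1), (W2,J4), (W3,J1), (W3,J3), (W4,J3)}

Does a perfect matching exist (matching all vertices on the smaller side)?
No, maximum matching has size 3 < 4

Maximum matching has size 3, need 4 for perfect matching.
Unmatched workers: ['W2']
Unmatched jobs: ['J2']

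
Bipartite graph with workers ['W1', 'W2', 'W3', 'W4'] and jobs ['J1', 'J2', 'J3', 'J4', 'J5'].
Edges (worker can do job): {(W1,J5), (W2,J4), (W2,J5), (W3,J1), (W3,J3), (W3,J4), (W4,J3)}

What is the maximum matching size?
Maximum matching size = 4

Maximum matching: {(W1,J5), (W2,J4), (W3,J1), (W4,J3)}
Size: 4

This assigns 4 workers to 4 distinct jobs.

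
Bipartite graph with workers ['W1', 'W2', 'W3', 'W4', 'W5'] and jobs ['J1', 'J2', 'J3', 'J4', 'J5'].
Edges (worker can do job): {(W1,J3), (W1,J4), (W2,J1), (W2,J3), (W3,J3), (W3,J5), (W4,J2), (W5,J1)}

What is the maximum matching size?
Maximum matching size = 5

Maximum matching: {(W1,J4), (W2,J3), (W3,J5), (W4,J2), (W5,J1)}
Size: 5

This assigns 5 workers to 5 distinct jobs.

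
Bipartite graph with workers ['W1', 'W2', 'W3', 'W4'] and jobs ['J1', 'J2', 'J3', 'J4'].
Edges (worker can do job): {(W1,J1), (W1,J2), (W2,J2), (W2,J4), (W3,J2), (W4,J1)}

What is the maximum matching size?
Maximum matching size = 3

Maximum matching: {(W2,J4), (W3,J2), (W4,J1)}
Size: 3

This assigns 3 workers to 3 distinct jobs.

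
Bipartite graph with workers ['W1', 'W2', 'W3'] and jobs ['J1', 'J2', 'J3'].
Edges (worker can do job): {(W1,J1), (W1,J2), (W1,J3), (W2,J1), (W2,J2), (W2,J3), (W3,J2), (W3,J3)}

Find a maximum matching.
Matching: {(W1,J3), (W2,J1), (W3,J2)}

Maximum matching (size 3):
  W1 → J3
  W2 → J1
  W3 → J2

Each worker is assigned to at most one job, and each job to at most one worker.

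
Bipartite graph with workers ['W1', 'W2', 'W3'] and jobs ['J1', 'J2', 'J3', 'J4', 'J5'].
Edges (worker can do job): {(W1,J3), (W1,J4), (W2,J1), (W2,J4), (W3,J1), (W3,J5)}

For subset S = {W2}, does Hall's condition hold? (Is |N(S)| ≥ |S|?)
Yes: |N(S)| = 2, |S| = 1

Subset S = {W2}
Neighbors N(S) = {J1, J4}

|N(S)| = 2, |S| = 1
Hall's condition: |N(S)| ≥ |S| is satisfied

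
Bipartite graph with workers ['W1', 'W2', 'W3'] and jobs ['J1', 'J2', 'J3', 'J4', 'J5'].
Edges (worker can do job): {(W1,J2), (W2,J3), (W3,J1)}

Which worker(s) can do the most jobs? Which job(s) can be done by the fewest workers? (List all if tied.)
Most versatile: W1, W2, W3 (1 jobs); Least covered: J4, J5 (0 workers)

Worker degrees (jobs they can do): W1:1, W2:1, W3:1
Job degrees (workers who can do it): J1:1, J2:1, J3:1, J4:0, J5:0

Maximum worker degree is 1, achieved by: W1, W2, W3
Minimum job degree is 0, achieved by: J4, J5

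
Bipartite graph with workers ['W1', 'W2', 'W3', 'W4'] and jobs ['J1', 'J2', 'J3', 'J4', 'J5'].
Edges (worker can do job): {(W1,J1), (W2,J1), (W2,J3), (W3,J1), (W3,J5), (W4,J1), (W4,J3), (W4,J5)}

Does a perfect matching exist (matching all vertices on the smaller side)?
No, maximum matching has size 3 < 4

Maximum matching has size 3, need 4 for perfect matching.
Unmatched workers: ['W1']
Unmatched jobs: ['J2', 'J4']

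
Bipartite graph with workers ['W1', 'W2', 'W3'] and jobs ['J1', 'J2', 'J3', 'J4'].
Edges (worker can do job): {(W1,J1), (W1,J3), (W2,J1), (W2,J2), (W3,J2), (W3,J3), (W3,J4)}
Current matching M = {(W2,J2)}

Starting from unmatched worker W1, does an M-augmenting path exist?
Yes: W1 → J1

An M-augmenting path alternates non-matching / matching edges, starting and ending at unmatched vertices.
Path: W1 → J1
(J1 is unmatched in M, so the path is augmenting.)
Flipping edges along this path would increase |M| from 1 to 2.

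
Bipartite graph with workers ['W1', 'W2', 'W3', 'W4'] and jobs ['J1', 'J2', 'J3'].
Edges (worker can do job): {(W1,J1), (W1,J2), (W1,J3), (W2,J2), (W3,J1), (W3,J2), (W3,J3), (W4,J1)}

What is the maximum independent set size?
Maximum independent set = 4

By König's theorem:
- Min vertex cover = Max matching = 3
- Max independent set = Total vertices - Min vertex cover
- Max independent set = 7 - 3 = 4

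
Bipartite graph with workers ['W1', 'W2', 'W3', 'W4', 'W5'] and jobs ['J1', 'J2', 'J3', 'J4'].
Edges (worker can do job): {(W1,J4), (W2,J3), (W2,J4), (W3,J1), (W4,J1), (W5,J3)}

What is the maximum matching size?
Maximum matching size = 3

Maximum matching: {(W1,J4), (W3,J1), (W5,J3)}
Size: 3

This assigns 3 workers to 3 distinct jobs.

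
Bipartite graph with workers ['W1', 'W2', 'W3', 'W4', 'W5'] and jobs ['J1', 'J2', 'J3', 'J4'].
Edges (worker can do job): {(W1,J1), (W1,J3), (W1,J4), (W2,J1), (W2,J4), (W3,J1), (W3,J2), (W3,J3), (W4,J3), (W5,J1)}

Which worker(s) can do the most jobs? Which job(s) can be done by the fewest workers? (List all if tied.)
Most versatile: W1, W3 (3 jobs); Least covered: J2 (1 workers)

Worker degrees (jobs they can do): W1:3, W2:2, W3:3, W4:1, W5:1
Job degrees (workers who can do it): J1:4, J2:1, J3:3, J4:2

Maximum worker degree is 3, achieved by: W1, W3
Minimum job degree is 1, achieved by: J2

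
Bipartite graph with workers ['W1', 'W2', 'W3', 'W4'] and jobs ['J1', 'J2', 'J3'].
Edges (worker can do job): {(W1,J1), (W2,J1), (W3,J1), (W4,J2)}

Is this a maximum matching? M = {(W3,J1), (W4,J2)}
Yes, size 2 is maximum

Proposed matching has size 2.
Maximum matching size for this graph: 2.

This is a maximum matching.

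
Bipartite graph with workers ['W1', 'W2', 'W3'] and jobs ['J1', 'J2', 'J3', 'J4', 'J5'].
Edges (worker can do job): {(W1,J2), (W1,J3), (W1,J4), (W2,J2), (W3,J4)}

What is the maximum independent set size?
Maximum independent set = 5

By König's theorem:
- Min vertex cover = Max matching = 3
- Max independent set = Total vertices - Min vertex cover
- Max independent set = 8 - 3 = 5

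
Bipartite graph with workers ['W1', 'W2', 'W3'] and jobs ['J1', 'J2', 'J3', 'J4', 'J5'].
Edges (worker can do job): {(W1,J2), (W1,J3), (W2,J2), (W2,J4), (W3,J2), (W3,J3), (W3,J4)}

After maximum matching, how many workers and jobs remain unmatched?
Unmatched: 0 workers, 2 jobs

Maximum matching size: 3
Workers: 3 total, 3 matched, 0 unmatched
Jobs: 5 total, 3 matched, 2 unmatched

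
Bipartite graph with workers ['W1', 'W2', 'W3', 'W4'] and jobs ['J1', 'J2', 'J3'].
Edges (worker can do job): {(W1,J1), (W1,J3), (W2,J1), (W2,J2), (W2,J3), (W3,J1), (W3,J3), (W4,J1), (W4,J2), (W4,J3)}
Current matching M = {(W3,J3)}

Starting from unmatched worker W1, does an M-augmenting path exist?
Yes: W1 → J1

An M-augmenting path alternates non-matching / matching edges, starting and ending at unmatched vertices.
Path: W1 → J1
(J1 is unmatched in M, so the path is augmenting.)
Flipping edges along this path would increase |M| from 1 to 2.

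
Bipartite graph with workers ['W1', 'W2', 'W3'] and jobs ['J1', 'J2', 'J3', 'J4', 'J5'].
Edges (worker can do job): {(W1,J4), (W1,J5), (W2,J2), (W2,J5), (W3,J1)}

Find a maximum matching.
Matching: {(W1,J5), (W2,J2), (W3,J1)}

Maximum matching (size 3):
  W1 → J5
  W2 → J2
  W3 → J1

Each worker is assigned to at most one job, and each job to at most one worker.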